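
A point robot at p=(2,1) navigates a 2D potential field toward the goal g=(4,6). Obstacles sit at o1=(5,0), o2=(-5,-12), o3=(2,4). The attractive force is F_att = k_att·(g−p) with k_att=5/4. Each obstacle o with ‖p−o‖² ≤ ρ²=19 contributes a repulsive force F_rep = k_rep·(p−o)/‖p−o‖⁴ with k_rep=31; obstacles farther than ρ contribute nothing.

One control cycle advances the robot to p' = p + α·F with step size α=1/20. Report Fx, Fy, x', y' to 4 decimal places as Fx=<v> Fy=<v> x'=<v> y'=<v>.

Fx=1.5700 Fy=5.4119 x'=2.0785 y'=1.2706

F_att = 5/4·(g−p) = 5/4·(2,5) = (2.5000,6.2500)
o1: d²=10 ≤ ρ²=19; F_rep = 31·(-3,1)/10² = (-0.9300,0.3100)
o2: d²=218 > ρ²=19 → inactive
o3: d²=9 ≤ ρ²=19; F_rep = 31·(0,-3)/9² = (0.0000,-1.1481)
F = F_att + ΣF_rep = (1.5700,5.4119)
p' = p + 1/20·F = (2.0785,1.2706)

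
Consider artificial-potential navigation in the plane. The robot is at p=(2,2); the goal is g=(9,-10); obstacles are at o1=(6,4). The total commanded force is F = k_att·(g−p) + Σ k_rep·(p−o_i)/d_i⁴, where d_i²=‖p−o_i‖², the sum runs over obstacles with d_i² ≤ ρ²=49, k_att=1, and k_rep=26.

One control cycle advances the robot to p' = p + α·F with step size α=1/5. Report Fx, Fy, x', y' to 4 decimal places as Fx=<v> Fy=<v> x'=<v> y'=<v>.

F_att = 1·(g−p) = 1·(7,-12) = (7.0000,-12.0000)
o1: d²=20 ≤ ρ²=49; F_rep = 26·(-4,-2)/20² = (-0.2600,-0.1300)
F = F_att + ΣF_rep = (6.7400,-12.1300)
p' = p + 1/5·F = (3.3480,-0.4260)

Fx=6.7400 Fy=-12.1300 x'=3.3480 y'=-0.4260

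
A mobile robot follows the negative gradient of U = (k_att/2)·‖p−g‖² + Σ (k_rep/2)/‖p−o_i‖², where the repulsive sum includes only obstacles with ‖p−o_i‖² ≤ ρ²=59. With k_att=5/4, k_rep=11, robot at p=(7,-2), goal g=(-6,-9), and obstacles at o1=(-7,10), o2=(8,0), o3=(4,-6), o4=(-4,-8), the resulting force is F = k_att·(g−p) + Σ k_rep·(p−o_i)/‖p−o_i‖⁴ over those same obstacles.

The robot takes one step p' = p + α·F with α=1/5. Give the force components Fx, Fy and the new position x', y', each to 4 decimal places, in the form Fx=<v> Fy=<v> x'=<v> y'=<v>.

Fx=-16.6372 Fy=-9.5596 x'=3.6726 y'=-3.9119

F_att = 5/4·(g−p) = 5/4·(-13,-7) = (-16.2500,-8.7500)
o1: d²=340 > ρ²=59 → inactive
o2: d²=5 ≤ ρ²=59; F_rep = 11·(-1,-2)/5² = (-0.4400,-0.8800)
o3: d²=25 ≤ ρ²=59; F_rep = 11·(3,4)/25² = (0.0528,0.0704)
o4: d²=157 > ρ²=59 → inactive
F = F_att + ΣF_rep = (-16.6372,-9.5596)
p' = p + 1/5·F = (3.6726,-3.9119)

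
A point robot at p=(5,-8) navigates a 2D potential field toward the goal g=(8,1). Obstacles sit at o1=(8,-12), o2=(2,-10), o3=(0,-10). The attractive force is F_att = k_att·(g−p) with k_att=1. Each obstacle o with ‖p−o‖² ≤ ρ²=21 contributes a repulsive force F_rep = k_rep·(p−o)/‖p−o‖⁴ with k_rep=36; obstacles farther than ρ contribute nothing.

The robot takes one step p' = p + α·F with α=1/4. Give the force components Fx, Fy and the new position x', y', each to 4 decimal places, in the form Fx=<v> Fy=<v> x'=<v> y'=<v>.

Fx=3.6391 Fy=9.4260 x'=5.9098 y'=-5.6435

F_att = 1·(g−p) = 1·(3,9) = (3.0000,9.0000)
o1: d²=25 > ρ²=21 → inactive
o2: d²=13 ≤ ρ²=21; F_rep = 36·(3,2)/13² = (0.6391,0.4260)
o3: d²=29 > ρ²=21 → inactive
F = F_att + ΣF_rep = (3.6391,9.4260)
p' = p + 1/4·F = (5.9098,-5.6435)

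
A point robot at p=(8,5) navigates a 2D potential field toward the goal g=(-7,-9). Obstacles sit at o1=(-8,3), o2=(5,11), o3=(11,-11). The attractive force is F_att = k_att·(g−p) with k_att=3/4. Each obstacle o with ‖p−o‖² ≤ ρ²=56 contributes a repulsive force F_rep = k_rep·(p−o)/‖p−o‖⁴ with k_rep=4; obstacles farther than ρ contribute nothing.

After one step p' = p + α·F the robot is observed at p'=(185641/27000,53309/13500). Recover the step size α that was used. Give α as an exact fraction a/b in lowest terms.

F_att = 3/4·(g−p) = 3/4·(-15,-14) = (-11.2500,-10.5000)
o1: d²=260 > ρ²=56 → inactive
o2: d²=45 ≤ ρ²=56; F_rep = 4·(3,-6)/45² = (0.0059,-0.0119)
o3: d²=265 > ρ²=56 → inactive
F = F_att + ΣF_rep = (-11.2441,-10.5119)
Δp = p'−p = (-1.1244,-1.0512); α = Δx/Fx = (-30359/27000) / (-30359/2700) = 1/10
check: Δy/Fy = (-14191/13500) / (-14191/1350) = 1/10 ✓

α = 1/10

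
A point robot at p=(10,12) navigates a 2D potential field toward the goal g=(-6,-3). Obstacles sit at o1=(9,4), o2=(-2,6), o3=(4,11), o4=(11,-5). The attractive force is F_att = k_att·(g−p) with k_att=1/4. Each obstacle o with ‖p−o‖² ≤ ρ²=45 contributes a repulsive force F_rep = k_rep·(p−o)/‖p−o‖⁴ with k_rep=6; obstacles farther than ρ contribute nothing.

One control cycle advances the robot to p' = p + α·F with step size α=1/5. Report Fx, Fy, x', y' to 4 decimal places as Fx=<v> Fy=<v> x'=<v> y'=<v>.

Fx=-3.9737 Fy=-3.7456 x'=9.2053 y'=11.2509

F_att = 1/4·(g−p) = 1/4·(-16,-15) = (-4.0000,-3.7500)
o1: d²=65 > ρ²=45 → inactive
o2: d²=180 > ρ²=45 → inactive
o3: d²=37 ≤ ρ²=45; F_rep = 6·(6,1)/37² = (0.0263,0.0044)
o4: d²=290 > ρ²=45 → inactive
F = F_att + ΣF_rep = (-3.9737,-3.7456)
p' = p + 1/5·F = (9.2053,11.2509)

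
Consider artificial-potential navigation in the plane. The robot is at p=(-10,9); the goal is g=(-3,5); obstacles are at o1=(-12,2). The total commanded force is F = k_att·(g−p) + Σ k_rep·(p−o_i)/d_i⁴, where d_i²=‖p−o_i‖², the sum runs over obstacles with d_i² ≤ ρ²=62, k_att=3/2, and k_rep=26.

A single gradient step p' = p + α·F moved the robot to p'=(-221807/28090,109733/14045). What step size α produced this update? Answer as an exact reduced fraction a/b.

F_att = 3/2·(g−p) = 3/2·(7,-4) = (10.5000,-6.0000)
o1: d²=53 ≤ ρ²=62; F_rep = 26·(2,7)/53² = (0.0185,0.0648)
F = F_att + ΣF_rep = (10.5185,-5.9352)
Δp = p'−p = (2.1037,-1.1870); α = Δx/Fx = (59093/28090) / (59093/5618) = 1/5
check: Δy/Fy = (-16672/14045) / (-16672/2809) = 1/5 ✓

α = 1/5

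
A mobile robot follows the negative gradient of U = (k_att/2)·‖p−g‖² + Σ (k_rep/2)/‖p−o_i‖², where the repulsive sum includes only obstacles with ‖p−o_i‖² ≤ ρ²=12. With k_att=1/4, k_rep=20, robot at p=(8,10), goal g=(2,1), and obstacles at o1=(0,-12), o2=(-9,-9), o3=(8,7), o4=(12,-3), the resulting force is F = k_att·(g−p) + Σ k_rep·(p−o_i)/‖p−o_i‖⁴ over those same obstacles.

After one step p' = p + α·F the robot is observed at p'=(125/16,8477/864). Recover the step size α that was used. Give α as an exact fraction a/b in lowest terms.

F_att = 1/4·(g−p) = 1/4·(-6,-9) = (-1.5000,-2.2500)
o1: d²=548 > ρ²=12 → inactive
o2: d²=650 > ρ²=12 → inactive
o3: d²=9 ≤ ρ²=12; F_rep = 20·(0,3)/9² = (0.0000,0.7407)
o4: d²=185 > ρ²=12 → inactive
F = F_att + ΣF_rep = (-1.5000,-1.5093)
Δp = p'−p = (-0.1875,-0.1887); α = Δx/Fx = (-3/16) / (-3/2) = 1/8
check: Δy/Fy = (-163/864) / (-163/108) = 1/8 ✓

α = 1/8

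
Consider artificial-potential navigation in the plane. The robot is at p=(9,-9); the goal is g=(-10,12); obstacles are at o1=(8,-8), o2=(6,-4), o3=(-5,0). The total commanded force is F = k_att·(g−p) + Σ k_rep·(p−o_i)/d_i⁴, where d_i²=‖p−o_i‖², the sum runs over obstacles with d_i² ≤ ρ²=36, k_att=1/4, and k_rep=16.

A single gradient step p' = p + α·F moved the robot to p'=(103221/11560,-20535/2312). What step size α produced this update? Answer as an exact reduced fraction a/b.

α = 1/10

F_att = 1/4·(g−p) = 1/4·(-19,21) = (-4.7500,5.2500)
o1: d²=2 ≤ ρ²=36; F_rep = 16·(1,-1)/2² = (4.0000,-4.0000)
o2: d²=34 ≤ ρ²=36; F_rep = 16·(3,-5)/34² = (0.0415,-0.0692)
o3: d²=277 > ρ²=36 → inactive
F = F_att + ΣF_rep = (-0.7085,1.1808)
Δp = p'−p = (-0.0708,0.1181); α = Δx/Fx = (-819/11560) / (-819/1156) = 1/10
check: Δy/Fy = (273/2312) / (1365/1156) = 1/10 ✓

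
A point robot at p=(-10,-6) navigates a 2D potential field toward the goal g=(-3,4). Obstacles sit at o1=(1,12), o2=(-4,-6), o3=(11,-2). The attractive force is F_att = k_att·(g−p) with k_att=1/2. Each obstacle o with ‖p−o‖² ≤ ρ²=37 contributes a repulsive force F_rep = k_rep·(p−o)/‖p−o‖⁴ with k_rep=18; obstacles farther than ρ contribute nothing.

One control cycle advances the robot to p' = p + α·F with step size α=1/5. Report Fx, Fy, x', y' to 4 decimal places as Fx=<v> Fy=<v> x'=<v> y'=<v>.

F_att = 1/2·(g−p) = 1/2·(7,10) = (3.5000,5.0000)
o1: d²=445 > ρ²=37 → inactive
o2: d²=36 ≤ ρ²=37; F_rep = 18·(-6,0)/36² = (-0.0833,0.0000)
o3: d²=457 > ρ²=37 → inactive
F = F_att + ΣF_rep = (3.4167,5.0000)
p' = p + 1/5·F = (-9.3167,-5.0000)

Fx=3.4167 Fy=5.0000 x'=-9.3167 y'=-5.0000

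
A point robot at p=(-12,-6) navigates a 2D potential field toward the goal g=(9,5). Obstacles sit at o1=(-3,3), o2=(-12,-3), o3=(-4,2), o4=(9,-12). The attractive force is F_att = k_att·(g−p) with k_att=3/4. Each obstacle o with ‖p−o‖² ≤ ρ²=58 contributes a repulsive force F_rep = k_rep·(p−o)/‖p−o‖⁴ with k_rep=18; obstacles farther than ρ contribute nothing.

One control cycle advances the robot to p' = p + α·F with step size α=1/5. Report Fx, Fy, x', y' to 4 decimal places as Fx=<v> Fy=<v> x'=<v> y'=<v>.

Fx=15.7500 Fy=7.5833 x'=-8.8500 y'=-4.4833

F_att = 3/4·(g−p) = 3/4·(21,11) = (15.7500,8.2500)
o1: d²=162 > ρ²=58 → inactive
o2: d²=9 ≤ ρ²=58; F_rep = 18·(0,-3)/9² = (0.0000,-0.6667)
o3: d²=128 > ρ²=58 → inactive
o4: d²=477 > ρ²=58 → inactive
F = F_att + ΣF_rep = (15.7500,7.5833)
p' = p + 1/5·F = (-8.8500,-4.4833)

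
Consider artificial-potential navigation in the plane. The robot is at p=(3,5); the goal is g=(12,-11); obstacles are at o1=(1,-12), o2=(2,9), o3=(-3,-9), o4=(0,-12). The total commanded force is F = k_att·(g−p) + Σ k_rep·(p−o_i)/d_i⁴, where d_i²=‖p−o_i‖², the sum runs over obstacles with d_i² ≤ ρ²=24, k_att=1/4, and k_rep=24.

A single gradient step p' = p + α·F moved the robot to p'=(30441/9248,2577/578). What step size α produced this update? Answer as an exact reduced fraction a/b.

α = 1/8

F_att = 1/4·(g−p) = 1/4·(9,-16) = (2.2500,-4.0000)
o1: d²=293 > ρ²=24 → inactive
o2: d²=17 ≤ ρ²=24; F_rep = 24·(1,-4)/17² = (0.0830,-0.3322)
o3: d²=232 > ρ²=24 → inactive
o4: d²=298 > ρ²=24 → inactive
F = F_att + ΣF_rep = (2.3330,-4.3322)
Δp = p'−p = (0.2916,-0.5415); α = Δx/Fx = (2697/9248) / (2697/1156) = 1/8
check: Δy/Fy = (-313/578) / (-1252/289) = 1/8 ✓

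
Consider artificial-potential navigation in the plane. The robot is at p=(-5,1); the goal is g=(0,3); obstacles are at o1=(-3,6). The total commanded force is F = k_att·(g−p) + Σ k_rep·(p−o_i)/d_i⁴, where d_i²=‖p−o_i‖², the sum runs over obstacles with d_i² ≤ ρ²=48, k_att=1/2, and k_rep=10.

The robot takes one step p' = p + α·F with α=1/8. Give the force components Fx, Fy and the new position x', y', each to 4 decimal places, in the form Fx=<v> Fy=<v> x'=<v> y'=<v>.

Fx=2.4762 Fy=0.9405 x'=-4.6905 y'=1.1176

F_att = 1/2·(g−p) = 1/2·(5,2) = (2.5000,1.0000)
o1: d²=29 ≤ ρ²=48; F_rep = 10·(-2,-5)/29² = (-0.0238,-0.0595)
F = F_att + ΣF_rep = (2.4762,0.9405)
p' = p + 1/8·F = (-4.6905,1.1176)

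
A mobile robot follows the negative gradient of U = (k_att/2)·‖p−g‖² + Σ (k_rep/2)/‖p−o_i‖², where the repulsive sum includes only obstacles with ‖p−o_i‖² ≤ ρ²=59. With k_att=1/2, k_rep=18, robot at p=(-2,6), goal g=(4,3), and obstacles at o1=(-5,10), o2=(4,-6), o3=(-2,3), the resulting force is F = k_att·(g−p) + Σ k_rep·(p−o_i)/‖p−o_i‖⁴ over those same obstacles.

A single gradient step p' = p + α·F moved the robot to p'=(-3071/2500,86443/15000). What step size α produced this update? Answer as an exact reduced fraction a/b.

α = 1/4

F_att = 1/2·(g−p) = 1/2·(6,-3) = (3.0000,-1.5000)
o1: d²=25 ≤ ρ²=59; F_rep = 18·(3,-4)/25² = (0.0864,-0.1152)
o2: d²=180 > ρ²=59 → inactive
o3: d²=9 ≤ ρ²=59; F_rep = 18·(0,3)/9² = (0.0000,0.6667)
F = F_att + ΣF_rep = (3.0864,-0.9485)
Δp = p'−p = (0.7716,-0.2371); α = Δx/Fx = (1929/2500) / (1929/625) = 1/4
check: Δy/Fy = (-3557/15000) / (-3557/3750) = 1/4 ✓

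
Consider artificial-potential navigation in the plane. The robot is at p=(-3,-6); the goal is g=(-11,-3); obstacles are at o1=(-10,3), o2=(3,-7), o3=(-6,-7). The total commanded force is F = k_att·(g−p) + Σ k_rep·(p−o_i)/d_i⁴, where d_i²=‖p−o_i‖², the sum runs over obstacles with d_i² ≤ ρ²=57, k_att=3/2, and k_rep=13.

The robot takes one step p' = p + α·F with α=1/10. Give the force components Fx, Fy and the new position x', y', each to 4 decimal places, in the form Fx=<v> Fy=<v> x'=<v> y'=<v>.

F_att = 3/2·(g−p) = 3/2·(-8,3) = (-12.0000,4.5000)
o1: d²=130 > ρ²=57 → inactive
o2: d²=37 ≤ ρ²=57; F_rep = 13·(-6,1)/37² = (-0.0570,0.0095)
o3: d²=10 ≤ ρ²=57; F_rep = 13·(3,1)/10² = (0.3900,0.1300)
F = F_att + ΣF_rep = (-11.6670,4.6395)
p' = p + 1/10·F = (-4.1667,-5.5361)

Fx=-11.6670 Fy=4.6395 x'=-4.1667 y'=-5.5361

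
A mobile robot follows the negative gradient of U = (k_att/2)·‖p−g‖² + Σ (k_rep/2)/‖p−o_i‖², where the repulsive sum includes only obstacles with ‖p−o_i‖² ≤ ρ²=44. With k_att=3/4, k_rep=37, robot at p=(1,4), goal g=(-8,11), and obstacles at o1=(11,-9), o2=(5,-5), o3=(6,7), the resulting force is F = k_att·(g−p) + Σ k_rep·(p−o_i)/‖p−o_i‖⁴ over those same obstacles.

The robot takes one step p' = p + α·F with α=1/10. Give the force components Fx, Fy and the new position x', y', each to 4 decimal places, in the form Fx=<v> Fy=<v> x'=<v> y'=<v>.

F_att = 3/4·(g−p) = 3/4·(-9,7) = (-6.7500,5.2500)
o1: d²=269 > ρ²=44 → inactive
o2: d²=97 > ρ²=44 → inactive
o3: d²=34 ≤ ρ²=44; F_rep = 37·(-5,-3)/34² = (-0.1600,-0.0960)
F = F_att + ΣF_rep = (-6.9100,5.1540)
p' = p + 1/10·F = (0.3090,4.5154)

Fx=-6.9100 Fy=5.1540 x'=0.3090 y'=4.5154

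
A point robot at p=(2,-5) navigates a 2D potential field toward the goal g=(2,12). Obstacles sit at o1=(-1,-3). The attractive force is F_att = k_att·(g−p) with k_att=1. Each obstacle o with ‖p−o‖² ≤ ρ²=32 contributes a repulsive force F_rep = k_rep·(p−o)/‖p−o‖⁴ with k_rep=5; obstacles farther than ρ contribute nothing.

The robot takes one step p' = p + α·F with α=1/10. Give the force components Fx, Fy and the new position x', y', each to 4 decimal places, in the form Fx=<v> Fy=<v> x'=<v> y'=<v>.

Fx=0.0888 Fy=16.9408 x'=2.0089 y'=-3.3059

F_att = 1·(g−p) = 1·(0,17) = (0.0000,17.0000)
o1: d²=13 ≤ ρ²=32; F_rep = 5·(3,-2)/13² = (0.0888,-0.0592)
F = F_att + ΣF_rep = (0.0888,16.9408)
p' = p + 1/10·F = (2.0089,-3.3059)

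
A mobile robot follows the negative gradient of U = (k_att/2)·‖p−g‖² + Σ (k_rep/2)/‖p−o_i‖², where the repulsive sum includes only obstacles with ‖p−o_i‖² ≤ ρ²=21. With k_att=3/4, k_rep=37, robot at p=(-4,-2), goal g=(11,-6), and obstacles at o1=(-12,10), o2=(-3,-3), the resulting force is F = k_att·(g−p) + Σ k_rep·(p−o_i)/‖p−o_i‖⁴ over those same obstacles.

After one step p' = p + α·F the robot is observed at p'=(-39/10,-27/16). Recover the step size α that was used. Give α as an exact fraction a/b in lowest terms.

F_att = 3/4·(g−p) = 3/4·(15,-4) = (11.2500,-3.0000)
o1: d²=208 > ρ²=21 → inactive
o2: d²=2 ≤ ρ²=21; F_rep = 37·(-1,1)/2² = (-9.2500,9.2500)
F = F_att + ΣF_rep = (2.0000,6.2500)
Δp = p'−p = (0.1000,0.3125); α = Δx/Fx = (1/10) / (2) = 1/20
check: Δy/Fy = (5/16) / (25/4) = 1/20 ✓

α = 1/20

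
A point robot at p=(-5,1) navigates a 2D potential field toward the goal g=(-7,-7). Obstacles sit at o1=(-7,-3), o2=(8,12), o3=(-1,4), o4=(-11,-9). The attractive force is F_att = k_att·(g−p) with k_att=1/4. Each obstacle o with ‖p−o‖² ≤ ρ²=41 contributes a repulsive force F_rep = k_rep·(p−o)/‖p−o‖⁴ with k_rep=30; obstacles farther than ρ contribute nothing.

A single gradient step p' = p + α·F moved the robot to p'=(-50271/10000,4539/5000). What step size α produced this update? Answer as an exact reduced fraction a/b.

F_att = 1/4·(g−p) = 1/4·(-2,-8) = (-0.5000,-2.0000)
o1: d²=20 ≤ ρ²=41; F_rep = 30·(2,4)/20² = (0.1500,0.3000)
o2: d²=290 > ρ²=41 → inactive
o3: d²=25 ≤ ρ²=41; F_rep = 30·(-4,-3)/25² = (-0.1920,-0.1440)
o4: d²=136 > ρ²=41 → inactive
F = F_att + ΣF_rep = (-0.5420,-1.8440)
Δp = p'−p = (-0.0271,-0.0922); α = Δx/Fx = (-271/10000) / (-271/500) = 1/20
check: Δy/Fy = (-461/5000) / (-461/250) = 1/20 ✓

α = 1/20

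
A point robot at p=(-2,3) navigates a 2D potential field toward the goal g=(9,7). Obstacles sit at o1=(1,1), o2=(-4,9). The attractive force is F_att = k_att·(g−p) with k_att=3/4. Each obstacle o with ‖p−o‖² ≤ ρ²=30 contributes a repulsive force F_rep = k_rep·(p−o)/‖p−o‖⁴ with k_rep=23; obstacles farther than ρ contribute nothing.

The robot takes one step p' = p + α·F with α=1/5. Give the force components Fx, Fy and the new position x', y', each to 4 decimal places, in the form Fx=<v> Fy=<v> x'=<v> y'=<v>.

Fx=7.8417 Fy=3.2722 x'=-0.4317 y'=3.6544

F_att = 3/4·(g−p) = 3/4·(11,4) = (8.2500,3.0000)
o1: d²=13 ≤ ρ²=30; F_rep = 23·(-3,2)/13² = (-0.4083,0.2722)
o2: d²=40 > ρ²=30 → inactive
F = F_att + ΣF_rep = (7.8417,3.2722)
p' = p + 1/5·F = (-0.4317,3.6544)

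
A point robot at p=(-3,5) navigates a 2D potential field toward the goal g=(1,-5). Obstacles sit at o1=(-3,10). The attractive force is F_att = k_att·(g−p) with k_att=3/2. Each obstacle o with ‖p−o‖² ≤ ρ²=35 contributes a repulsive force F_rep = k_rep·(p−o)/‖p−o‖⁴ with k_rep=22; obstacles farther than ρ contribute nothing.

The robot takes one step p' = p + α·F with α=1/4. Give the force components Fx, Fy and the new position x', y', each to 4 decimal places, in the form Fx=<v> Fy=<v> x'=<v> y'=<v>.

F_att = 3/2·(g−p) = 3/2·(4,-10) = (6.0000,-15.0000)
o1: d²=25 ≤ ρ²=35; F_rep = 22·(0,-5)/25² = (0.0000,-0.1760)
F = F_att + ΣF_rep = (6.0000,-15.1760)
p' = p + 1/4·F = (-1.5000,1.2060)

Fx=6.0000 Fy=-15.1760 x'=-1.5000 y'=1.2060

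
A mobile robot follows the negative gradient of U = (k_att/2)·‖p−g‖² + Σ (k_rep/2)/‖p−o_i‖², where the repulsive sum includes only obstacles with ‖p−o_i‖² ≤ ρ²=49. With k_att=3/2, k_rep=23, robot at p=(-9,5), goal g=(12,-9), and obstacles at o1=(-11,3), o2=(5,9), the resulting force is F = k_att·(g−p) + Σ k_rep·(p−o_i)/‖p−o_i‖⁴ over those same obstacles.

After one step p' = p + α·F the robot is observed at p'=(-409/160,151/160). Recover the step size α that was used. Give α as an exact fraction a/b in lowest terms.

F_att = 3/2·(g−p) = 3/2·(21,-14) = (31.5000,-21.0000)
o1: d²=8 ≤ ρ²=49; F_rep = 23·(2,2)/8² = (0.7188,0.7188)
o2: d²=212 > ρ²=49 → inactive
F = F_att + ΣF_rep = (32.2188,-20.2812)
Δp = p'−p = (6.4437,-4.0563); α = Δx/Fx = (1031/160) / (1031/32) = 1/5
check: Δy/Fy = (-649/160) / (-649/32) = 1/5 ✓

α = 1/5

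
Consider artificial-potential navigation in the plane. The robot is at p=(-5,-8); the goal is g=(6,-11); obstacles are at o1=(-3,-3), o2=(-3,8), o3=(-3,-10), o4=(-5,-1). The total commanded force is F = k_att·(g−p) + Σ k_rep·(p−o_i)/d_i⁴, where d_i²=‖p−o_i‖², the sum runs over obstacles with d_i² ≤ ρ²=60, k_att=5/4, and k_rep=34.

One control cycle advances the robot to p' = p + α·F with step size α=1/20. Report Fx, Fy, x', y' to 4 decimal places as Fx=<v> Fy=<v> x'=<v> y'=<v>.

Fx=12.6066 Fy=-2.9888 x'=-4.3697 y'=-8.1494

F_att = 5/4·(g−p) = 5/4·(11,-3) = (13.7500,-3.7500)
o1: d²=29 ≤ ρ²=60; F_rep = 34·(-2,-5)/29² = (-0.0809,-0.2021)
o2: d²=260 > ρ²=60 → inactive
o3: d²=8 ≤ ρ²=60; F_rep = 34·(-2,2)/8² = (-1.0625,1.0625)
o4: d²=49 ≤ ρ²=60; F_rep = 34·(0,-7)/49² = (0.0000,-0.0991)
F = F_att + ΣF_rep = (12.6066,-2.9888)
p' = p + 1/20·F = (-4.3697,-8.1494)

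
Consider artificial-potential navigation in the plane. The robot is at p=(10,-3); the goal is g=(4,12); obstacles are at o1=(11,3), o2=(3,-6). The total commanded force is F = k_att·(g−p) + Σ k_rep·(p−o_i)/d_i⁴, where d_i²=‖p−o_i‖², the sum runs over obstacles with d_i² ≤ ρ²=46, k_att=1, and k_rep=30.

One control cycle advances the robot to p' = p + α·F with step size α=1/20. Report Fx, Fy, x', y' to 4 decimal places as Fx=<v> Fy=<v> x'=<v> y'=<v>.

Fx=-6.0219 Fy=14.8685 x'=9.6989 y'=-2.2566

F_att = 1·(g−p) = 1·(-6,15) = (-6.0000,15.0000)
o1: d²=37 ≤ ρ²=46; F_rep = 30·(-1,-6)/37² = (-0.0219,-0.1315)
o2: d²=58 > ρ²=46 → inactive
F = F_att + ΣF_rep = (-6.0219,14.8685)
p' = p + 1/20·F = (9.6989,-2.2566)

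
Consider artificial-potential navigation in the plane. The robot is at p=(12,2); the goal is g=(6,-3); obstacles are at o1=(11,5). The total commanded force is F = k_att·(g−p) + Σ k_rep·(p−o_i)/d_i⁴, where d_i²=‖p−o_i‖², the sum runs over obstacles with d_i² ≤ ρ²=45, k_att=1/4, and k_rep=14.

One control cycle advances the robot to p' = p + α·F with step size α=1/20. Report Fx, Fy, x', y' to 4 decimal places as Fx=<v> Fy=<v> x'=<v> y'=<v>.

F_att = 1/4·(g−p) = 1/4·(-6,-5) = (-1.5000,-1.2500)
o1: d²=10 ≤ ρ²=45; F_rep = 14·(1,-3)/10² = (0.1400,-0.4200)
F = F_att + ΣF_rep = (-1.3600,-1.6700)
p' = p + 1/20·F = (11.9320,1.9165)

Fx=-1.3600 Fy=-1.6700 x'=11.9320 y'=1.9165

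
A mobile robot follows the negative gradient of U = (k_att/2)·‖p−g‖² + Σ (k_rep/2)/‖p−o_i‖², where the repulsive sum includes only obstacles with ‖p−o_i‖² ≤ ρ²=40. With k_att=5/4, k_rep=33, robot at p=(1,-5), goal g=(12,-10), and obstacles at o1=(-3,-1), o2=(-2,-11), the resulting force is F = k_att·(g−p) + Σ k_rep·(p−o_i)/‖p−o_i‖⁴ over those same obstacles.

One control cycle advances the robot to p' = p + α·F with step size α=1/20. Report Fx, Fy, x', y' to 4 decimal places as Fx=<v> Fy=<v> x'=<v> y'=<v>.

Fx=13.8789 Fy=-6.3789 x'=1.6939 y'=-5.3189

F_att = 5/4·(g−p) = 5/4·(11,-5) = (13.7500,-6.2500)
o1: d²=32 ≤ ρ²=40; F_rep = 33·(4,-4)/32² = (0.1289,-0.1289)
o2: d²=45 > ρ²=40 → inactive
F = F_att + ΣF_rep = (13.8789,-6.3789)
p' = p + 1/20·F = (1.6939,-5.3189)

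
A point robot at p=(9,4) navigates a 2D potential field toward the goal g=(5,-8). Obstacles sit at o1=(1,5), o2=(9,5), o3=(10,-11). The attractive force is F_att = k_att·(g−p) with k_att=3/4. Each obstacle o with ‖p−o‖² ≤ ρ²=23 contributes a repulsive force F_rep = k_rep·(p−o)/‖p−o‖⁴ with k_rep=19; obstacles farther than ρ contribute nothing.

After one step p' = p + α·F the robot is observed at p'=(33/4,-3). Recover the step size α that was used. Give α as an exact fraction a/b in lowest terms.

F_att = 3/4·(g−p) = 3/4·(-4,-12) = (-3.0000,-9.0000)
o1: d²=65 > ρ²=23 → inactive
o2: d²=1 ≤ ρ²=23; F_rep = 19·(0,-1)/1² = (0.0000,-19.0000)
o3: d²=226 > ρ²=23 → inactive
F = F_att + ΣF_rep = (-3.0000,-28.0000)
Δp = p'−p = (-0.7500,-7.0000); α = Δx/Fx = (-3/4) / (-3) = 1/4
check: Δy/Fy = (-7) / (-28) = 1/4 ✓

α = 1/4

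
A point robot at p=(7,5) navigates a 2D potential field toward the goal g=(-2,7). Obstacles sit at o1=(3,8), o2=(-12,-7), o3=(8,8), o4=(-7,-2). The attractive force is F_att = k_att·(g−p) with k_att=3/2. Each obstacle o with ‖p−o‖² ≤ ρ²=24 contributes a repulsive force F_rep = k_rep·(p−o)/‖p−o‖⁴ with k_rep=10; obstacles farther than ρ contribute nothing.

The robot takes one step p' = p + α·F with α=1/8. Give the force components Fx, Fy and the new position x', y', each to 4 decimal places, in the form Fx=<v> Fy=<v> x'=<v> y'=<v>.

Fx=-13.6000 Fy=2.7000 x'=5.3000 y'=5.3375

F_att = 3/2·(g−p) = 3/2·(-9,2) = (-13.5000,3.0000)
o1: d²=25 > ρ²=24 → inactive
o2: d²=505 > ρ²=24 → inactive
o3: d²=10 ≤ ρ²=24; F_rep = 10·(-1,-3)/10² = (-0.1000,-0.3000)
o4: d²=245 > ρ²=24 → inactive
F = F_att + ΣF_rep = (-13.6000,2.7000)
p' = p + 1/8·F = (5.3000,5.3375)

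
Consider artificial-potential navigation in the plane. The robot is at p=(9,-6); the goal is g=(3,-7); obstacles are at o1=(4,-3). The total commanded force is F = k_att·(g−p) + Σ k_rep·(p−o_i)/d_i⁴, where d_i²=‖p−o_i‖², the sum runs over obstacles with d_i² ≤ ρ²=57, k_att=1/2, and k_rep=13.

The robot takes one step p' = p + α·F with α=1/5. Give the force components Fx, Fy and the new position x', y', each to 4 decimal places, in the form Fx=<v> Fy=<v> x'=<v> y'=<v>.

Fx=-2.9438 Fy=-0.5337 x'=8.4112 y'=-6.1067

F_att = 1/2·(g−p) = 1/2·(-6,-1) = (-3.0000,-0.5000)
o1: d²=34 ≤ ρ²=57; F_rep = 13·(5,-3)/34² = (0.0562,-0.0337)
F = F_att + ΣF_rep = (-2.9438,-0.5337)
p' = p + 1/5·F = (8.4112,-6.1067)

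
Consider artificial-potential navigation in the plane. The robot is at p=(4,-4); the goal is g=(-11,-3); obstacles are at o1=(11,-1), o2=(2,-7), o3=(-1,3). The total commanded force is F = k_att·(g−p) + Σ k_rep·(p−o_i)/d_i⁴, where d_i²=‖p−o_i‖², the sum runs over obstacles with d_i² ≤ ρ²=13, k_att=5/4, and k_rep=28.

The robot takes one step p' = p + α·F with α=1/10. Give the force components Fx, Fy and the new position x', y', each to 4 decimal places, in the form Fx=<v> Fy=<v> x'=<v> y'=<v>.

F_att = 5/4·(g−p) = 5/4·(-15,1) = (-18.7500,1.2500)
o1: d²=58 > ρ²=13 → inactive
o2: d²=13 ≤ ρ²=13; F_rep = 28·(2,3)/13² = (0.3314,0.4970)
o3: d²=74 > ρ²=13 → inactive
F = F_att + ΣF_rep = (-18.4186,1.7470)
p' = p + 1/10·F = (2.1581,-3.8253)

Fx=-18.4186 Fy=1.7470 x'=2.1581 y'=-3.8253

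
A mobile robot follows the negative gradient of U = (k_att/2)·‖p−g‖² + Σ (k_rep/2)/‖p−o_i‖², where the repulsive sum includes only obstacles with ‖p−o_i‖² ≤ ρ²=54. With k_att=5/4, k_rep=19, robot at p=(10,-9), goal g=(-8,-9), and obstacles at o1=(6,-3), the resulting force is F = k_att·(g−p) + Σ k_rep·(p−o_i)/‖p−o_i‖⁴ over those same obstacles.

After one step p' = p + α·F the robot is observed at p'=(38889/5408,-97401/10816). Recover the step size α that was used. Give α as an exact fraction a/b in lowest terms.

F_att = 5/4·(g−p) = 5/4·(-18,0) = (-22.5000,0.0000)
o1: d²=52 ≤ ρ²=54; F_rep = 19·(4,-6)/52² = (0.0281,-0.0422)
F = F_att + ΣF_rep = (-22.4719,-0.0422)
Δp = p'−p = (-2.8090,-0.0053); α = Δx/Fx = (-15191/5408) / (-15191/676) = 1/8
check: Δy/Fy = (-57/10816) / (-57/1352) = 1/8 ✓

α = 1/8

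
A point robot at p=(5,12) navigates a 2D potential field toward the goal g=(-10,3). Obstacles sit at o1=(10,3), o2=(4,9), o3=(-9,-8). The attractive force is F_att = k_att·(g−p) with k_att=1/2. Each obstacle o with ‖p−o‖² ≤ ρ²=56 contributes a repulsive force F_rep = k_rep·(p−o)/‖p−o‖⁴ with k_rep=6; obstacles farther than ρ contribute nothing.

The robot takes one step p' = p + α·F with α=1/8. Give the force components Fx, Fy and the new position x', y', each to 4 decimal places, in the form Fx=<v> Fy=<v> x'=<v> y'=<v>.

F_att = 1/2·(g−p) = 1/2·(-15,-9) = (-7.5000,-4.5000)
o1: d²=106 > ρ²=56 → inactive
o2: d²=10 ≤ ρ²=56; F_rep = 6·(1,3)/10² = (0.0600,0.1800)
o3: d²=596 > ρ²=56 → inactive
F = F_att + ΣF_rep = (-7.4400,-4.3200)
p' = p + 1/8·F = (4.0700,11.4600)

Fx=-7.4400 Fy=-4.3200 x'=4.0700 y'=11.4600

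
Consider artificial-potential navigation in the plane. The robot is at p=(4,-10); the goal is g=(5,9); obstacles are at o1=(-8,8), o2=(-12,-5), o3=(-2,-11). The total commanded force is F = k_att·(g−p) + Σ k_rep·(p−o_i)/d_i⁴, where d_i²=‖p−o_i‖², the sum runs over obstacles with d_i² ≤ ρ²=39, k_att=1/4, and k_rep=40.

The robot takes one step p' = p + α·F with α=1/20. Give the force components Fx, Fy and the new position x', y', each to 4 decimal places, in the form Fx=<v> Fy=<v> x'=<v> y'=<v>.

F_att = 1/4·(g−p) = 1/4·(1,19) = (0.2500,4.7500)
o1: d²=468 > ρ²=39 → inactive
o2: d²=281 > ρ²=39 → inactive
o3: d²=37 ≤ ρ²=39; F_rep = 40·(6,1)/37² = (0.1753,0.0292)
F = F_att + ΣF_rep = (0.4253,4.7792)
p' = p + 1/20·F = (4.0213,-9.7610)

Fx=0.4253 Fy=4.7792 x'=4.0213 y'=-9.7610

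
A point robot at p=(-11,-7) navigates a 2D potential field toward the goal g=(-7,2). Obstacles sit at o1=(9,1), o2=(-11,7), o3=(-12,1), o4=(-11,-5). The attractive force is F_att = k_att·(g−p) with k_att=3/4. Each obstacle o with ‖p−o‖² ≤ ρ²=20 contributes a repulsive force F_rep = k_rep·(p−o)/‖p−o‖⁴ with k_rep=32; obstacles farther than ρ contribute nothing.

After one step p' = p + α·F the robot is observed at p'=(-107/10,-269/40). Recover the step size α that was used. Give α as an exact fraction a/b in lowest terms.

F_att = 3/4·(g−p) = 3/4·(4,9) = (3.0000,6.7500)
o1: d²=464 > ρ²=20 → inactive
o2: d²=196 > ρ²=20 → inactive
o3: d²=65 > ρ²=20 → inactive
o4: d²=4 ≤ ρ²=20; F_rep = 32·(0,-2)/4² = (0.0000,-4.0000)
F = F_att + ΣF_rep = (3.0000,2.7500)
Δp = p'−p = (0.3000,0.2750); α = Δx/Fx = (3/10) / (3) = 1/10
check: Δy/Fy = (11/40) / (11/4) = 1/10 ✓

α = 1/10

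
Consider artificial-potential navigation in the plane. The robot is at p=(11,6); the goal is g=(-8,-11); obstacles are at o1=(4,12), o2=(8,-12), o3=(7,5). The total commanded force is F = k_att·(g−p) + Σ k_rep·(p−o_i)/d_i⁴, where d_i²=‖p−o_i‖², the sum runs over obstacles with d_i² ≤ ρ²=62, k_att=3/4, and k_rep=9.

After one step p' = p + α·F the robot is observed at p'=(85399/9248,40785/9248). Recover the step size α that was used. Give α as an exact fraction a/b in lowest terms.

F_att = 3/4·(g−p) = 3/4·(-19,-17) = (-14.2500,-12.7500)
o1: d²=85 > ρ²=62 → inactive
o2: d²=333 > ρ²=62 → inactive
o3: d²=17 ≤ ρ²=62; F_rep = 9·(4,1)/17² = (0.1246,0.0311)
F = F_att + ΣF_rep = (-14.1254,-12.7189)
Δp = p'−p = (-1.7657,-1.5899); α = Δx/Fx = (-16329/9248) / (-16329/1156) = 1/8
check: Δy/Fy = (-14703/9248) / (-14703/1156) = 1/8 ✓

α = 1/8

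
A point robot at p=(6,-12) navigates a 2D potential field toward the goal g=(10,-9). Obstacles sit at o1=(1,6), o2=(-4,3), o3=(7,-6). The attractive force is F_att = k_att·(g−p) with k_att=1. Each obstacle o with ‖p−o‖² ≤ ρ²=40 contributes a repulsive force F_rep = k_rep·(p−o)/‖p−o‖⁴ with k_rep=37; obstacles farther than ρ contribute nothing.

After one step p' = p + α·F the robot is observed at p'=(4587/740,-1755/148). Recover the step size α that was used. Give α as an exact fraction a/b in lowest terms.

F_att = 1·(g−p) = 1·(4,3) = (4.0000,3.0000)
o1: d²=349 > ρ²=40 → inactive
o2: d²=325 > ρ²=40 → inactive
o3: d²=37 ≤ ρ²=40; F_rep = 37·(-1,-6)/37² = (-0.0270,-0.1622)
F = F_att + ΣF_rep = (3.9730,2.8378)
Δp = p'−p = (0.1986,0.1419); α = Δx/Fx = (147/740) / (147/37) = 1/20
check: Δy/Fy = (21/148) / (105/37) = 1/20 ✓

α = 1/20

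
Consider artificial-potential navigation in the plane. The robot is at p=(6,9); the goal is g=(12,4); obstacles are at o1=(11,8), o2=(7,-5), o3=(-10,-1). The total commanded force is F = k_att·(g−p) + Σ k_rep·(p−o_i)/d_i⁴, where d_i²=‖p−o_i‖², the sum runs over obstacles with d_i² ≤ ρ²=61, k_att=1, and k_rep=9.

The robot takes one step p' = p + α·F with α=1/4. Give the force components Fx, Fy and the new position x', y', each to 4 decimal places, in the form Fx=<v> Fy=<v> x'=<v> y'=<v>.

Fx=5.9334 Fy=-4.9867 x'=7.4834 y'=7.7533

F_att = 1·(g−p) = 1·(6,-5) = (6.0000,-5.0000)
o1: d²=26 ≤ ρ²=61; F_rep = 9·(-5,1)/26² = (-0.0666,0.0133)
o2: d²=197 > ρ²=61 → inactive
o3: d²=356 > ρ²=61 → inactive
F = F_att + ΣF_rep = (5.9334,-4.9867)
p' = p + 1/4·F = (7.4834,7.7533)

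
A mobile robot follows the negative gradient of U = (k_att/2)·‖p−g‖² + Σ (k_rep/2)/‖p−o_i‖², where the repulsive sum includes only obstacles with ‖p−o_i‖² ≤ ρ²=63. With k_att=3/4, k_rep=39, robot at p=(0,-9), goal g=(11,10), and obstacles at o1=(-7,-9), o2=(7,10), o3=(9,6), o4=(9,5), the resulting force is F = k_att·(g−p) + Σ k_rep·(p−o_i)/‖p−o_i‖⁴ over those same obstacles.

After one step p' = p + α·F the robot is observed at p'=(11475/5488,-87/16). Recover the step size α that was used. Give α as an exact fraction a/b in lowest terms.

α = 1/4

F_att = 3/4·(g−p) = 3/4·(11,19) = (8.2500,14.2500)
o1: d²=49 ≤ ρ²=63; F_rep = 39·(7,0)/49² = (0.1137,0.0000)
o2: d²=410 > ρ²=63 → inactive
o3: d²=306 > ρ²=63 → inactive
o4: d²=277 > ρ²=63 → inactive
F = F_att + ΣF_rep = (8.3637,14.2500)
Δp = p'−p = (2.0909,3.5625); α = Δx/Fx = (11475/5488) / (11475/1372) = 1/4
check: Δy/Fy = (57/16) / (57/4) = 1/4 ✓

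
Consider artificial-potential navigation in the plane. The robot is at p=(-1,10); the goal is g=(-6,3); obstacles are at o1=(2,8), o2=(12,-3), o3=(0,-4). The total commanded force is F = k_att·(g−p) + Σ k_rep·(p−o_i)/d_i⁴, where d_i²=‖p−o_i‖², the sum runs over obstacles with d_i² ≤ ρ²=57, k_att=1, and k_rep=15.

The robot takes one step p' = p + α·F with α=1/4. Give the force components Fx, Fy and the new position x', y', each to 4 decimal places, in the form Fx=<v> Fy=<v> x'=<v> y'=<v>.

F_att = 1·(g−p) = 1·(-5,-7) = (-5.0000,-7.0000)
o1: d²=13 ≤ ρ²=57; F_rep = 15·(-3,2)/13² = (-0.2663,0.1775)
o2: d²=338 > ρ²=57 → inactive
o3: d²=197 > ρ²=57 → inactive
F = F_att + ΣF_rep = (-5.2663,-6.8225)
p' = p + 1/4·F = (-2.3166,8.2944)

Fx=-5.2663 Fy=-6.8225 x'=-2.3166 y'=8.2944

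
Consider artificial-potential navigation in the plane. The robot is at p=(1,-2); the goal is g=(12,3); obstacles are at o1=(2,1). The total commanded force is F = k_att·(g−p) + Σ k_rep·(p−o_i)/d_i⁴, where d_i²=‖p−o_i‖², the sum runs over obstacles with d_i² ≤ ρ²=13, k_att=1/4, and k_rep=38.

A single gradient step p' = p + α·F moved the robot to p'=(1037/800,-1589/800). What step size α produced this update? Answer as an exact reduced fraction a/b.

α = 1/8

F_att = 1/4·(g−p) = 1/4·(11,5) = (2.7500,1.2500)
o1: d²=10 ≤ ρ²=13; F_rep = 38·(-1,-3)/10² = (-0.3800,-1.1400)
F = F_att + ΣF_rep = (2.3700,0.1100)
Δp = p'−p = (0.2963,0.0138); α = Δx/Fx = (237/800) / (237/100) = 1/8
check: Δy/Fy = (11/800) / (11/100) = 1/8 ✓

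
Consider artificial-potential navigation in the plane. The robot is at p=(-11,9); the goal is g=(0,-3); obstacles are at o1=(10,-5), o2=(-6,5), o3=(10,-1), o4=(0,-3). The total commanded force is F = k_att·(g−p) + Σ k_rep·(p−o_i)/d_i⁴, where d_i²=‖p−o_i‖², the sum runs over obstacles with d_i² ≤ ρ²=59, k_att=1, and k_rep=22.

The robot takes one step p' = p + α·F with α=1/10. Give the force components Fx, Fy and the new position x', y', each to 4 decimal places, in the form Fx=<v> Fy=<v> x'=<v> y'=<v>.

Fx=10.9346 Fy=-11.9477 x'=-9.9065 y'=7.8052

F_att = 1·(g−p) = 1·(11,-12) = (11.0000,-12.0000)
o1: d²=637 > ρ²=59 → inactive
o2: d²=41 ≤ ρ²=59; F_rep = 22·(-5,4)/41² = (-0.0654,0.0523)
o3: d²=541 > ρ²=59 → inactive
o4: d²=265 > ρ²=59 → inactive
F = F_att + ΣF_rep = (10.9346,-11.9477)
p' = p + 1/10·F = (-9.9065,7.8052)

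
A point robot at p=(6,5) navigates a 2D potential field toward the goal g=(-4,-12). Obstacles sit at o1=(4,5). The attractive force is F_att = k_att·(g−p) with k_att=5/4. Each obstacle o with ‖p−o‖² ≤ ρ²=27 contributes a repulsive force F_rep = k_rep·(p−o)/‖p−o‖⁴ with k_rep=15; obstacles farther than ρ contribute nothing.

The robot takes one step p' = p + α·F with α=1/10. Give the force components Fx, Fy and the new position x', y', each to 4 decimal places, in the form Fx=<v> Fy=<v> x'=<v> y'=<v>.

Fx=-10.6250 Fy=-21.2500 x'=4.9375 y'=2.8750

F_att = 5/4·(g−p) = 5/4·(-10,-17) = (-12.5000,-21.2500)
o1: d²=4 ≤ ρ²=27; F_rep = 15·(2,0)/4² = (1.8750,0.0000)
F = F_att + ΣF_rep = (-10.6250,-21.2500)
p' = p + 1/10·F = (4.9375,2.8750)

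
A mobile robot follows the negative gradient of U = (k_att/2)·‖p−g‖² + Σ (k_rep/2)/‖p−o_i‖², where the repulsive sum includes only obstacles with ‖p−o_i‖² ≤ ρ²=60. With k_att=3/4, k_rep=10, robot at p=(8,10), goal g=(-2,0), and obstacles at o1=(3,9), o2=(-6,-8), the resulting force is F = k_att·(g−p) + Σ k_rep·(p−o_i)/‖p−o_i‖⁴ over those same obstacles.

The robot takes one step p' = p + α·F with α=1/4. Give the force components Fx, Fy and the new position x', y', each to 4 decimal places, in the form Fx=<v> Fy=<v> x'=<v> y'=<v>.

F_att = 3/4·(g−p) = 3/4·(-10,-10) = (-7.5000,-7.5000)
o1: d²=26 ≤ ρ²=60; F_rep = 10·(5,1)/26² = (0.0740,0.0148)
o2: d²=520 > ρ²=60 → inactive
F = F_att + ΣF_rep = (-7.4260,-7.4852)
p' = p + 1/4·F = (6.1435,8.1287)

Fx=-7.4260 Fy=-7.4852 x'=6.1435 y'=8.1287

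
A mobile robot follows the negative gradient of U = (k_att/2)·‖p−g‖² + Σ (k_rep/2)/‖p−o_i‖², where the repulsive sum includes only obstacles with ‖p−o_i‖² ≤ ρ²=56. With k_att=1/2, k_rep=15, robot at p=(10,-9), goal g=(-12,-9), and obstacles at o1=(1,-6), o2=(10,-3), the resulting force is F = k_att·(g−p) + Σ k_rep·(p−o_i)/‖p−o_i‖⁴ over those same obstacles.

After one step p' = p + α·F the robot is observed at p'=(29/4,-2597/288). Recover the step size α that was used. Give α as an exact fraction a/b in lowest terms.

α = 1/4

F_att = 1/2·(g−p) = 1/2·(-22,0) = (-11.0000,0.0000)
o1: d²=90 > ρ²=56 → inactive
o2: d²=36 ≤ ρ²=56; F_rep = 15·(0,-6)/36² = (0.0000,-0.0694)
F = F_att + ΣF_rep = (-11.0000,-0.0694)
Δp = p'−p = (-2.7500,-0.0174); α = Δx/Fx = (-11/4) / (-11) = 1/4
check: Δy/Fy = (-5/288) / (-5/72) = 1/4 ✓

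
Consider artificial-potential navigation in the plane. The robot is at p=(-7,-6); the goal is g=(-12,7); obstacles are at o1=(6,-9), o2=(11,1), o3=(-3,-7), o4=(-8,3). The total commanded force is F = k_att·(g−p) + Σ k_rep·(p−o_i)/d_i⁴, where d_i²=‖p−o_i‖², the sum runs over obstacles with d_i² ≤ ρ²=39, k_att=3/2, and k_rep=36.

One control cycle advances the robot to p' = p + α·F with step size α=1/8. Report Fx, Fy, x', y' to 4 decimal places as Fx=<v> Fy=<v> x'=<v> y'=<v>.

Fx=-7.9983 Fy=19.6246 x'=-7.9998 y'=-3.5469

F_att = 3/2·(g−p) = 3/2·(-5,13) = (-7.5000,19.5000)
o1: d²=178 > ρ²=39 → inactive
o2: d²=373 > ρ²=39 → inactive
o3: d²=17 ≤ ρ²=39; F_rep = 36·(-4,1)/17² = (-0.4983,0.1246)
o4: d²=82 > ρ²=39 → inactive
F = F_att + ΣF_rep = (-7.9983,19.6246)
p' = p + 1/8·F = (-7.9998,-3.5469)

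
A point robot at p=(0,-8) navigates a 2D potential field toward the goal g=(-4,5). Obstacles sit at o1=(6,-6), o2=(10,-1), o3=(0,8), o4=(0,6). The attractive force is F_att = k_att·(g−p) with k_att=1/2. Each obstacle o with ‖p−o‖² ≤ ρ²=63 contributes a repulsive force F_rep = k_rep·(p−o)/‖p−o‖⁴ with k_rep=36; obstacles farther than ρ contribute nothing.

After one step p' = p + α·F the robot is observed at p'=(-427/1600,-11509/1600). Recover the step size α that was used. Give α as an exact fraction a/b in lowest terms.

F_att = 1/2·(g−p) = 1/2·(-4,13) = (-2.0000,6.5000)
o1: d²=40 ≤ ρ²=63; F_rep = 36·(-6,-2)/40² = (-0.1350,-0.0450)
o2: d²=149 > ρ²=63 → inactive
o3: d²=256 > ρ²=63 → inactive
o4: d²=196 > ρ²=63 → inactive
F = F_att + ΣF_rep = (-2.1350,6.4550)
Δp = p'−p = (-0.2669,0.8069); α = Δx/Fx = (-427/1600) / (-427/200) = 1/8
check: Δy/Fy = (1291/1600) / (1291/200) = 1/8 ✓

α = 1/8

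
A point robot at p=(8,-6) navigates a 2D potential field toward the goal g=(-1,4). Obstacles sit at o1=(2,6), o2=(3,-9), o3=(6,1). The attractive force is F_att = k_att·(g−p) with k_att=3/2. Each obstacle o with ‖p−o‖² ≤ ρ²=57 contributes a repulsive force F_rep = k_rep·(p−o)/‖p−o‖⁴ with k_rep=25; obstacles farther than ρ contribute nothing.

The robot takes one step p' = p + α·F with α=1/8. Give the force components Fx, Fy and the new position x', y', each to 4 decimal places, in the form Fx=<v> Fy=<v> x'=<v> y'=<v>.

F_att = 3/2·(g−p) = 3/2·(-9,10) = (-13.5000,15.0000)
o1: d²=180 > ρ²=57 → inactive
o2: d²=34 ≤ ρ²=57; F_rep = 25·(5,3)/34² = (0.1081,0.0649)
o3: d²=53 ≤ ρ²=57; F_rep = 25·(2,-7)/53² = (0.0178,-0.0623)
F = F_att + ΣF_rep = (-13.3741,15.0026)
p' = p + 1/8·F = (6.3282,-4.1247)

Fx=-13.3741 Fy=15.0026 x'=6.3282 y'=-4.1247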